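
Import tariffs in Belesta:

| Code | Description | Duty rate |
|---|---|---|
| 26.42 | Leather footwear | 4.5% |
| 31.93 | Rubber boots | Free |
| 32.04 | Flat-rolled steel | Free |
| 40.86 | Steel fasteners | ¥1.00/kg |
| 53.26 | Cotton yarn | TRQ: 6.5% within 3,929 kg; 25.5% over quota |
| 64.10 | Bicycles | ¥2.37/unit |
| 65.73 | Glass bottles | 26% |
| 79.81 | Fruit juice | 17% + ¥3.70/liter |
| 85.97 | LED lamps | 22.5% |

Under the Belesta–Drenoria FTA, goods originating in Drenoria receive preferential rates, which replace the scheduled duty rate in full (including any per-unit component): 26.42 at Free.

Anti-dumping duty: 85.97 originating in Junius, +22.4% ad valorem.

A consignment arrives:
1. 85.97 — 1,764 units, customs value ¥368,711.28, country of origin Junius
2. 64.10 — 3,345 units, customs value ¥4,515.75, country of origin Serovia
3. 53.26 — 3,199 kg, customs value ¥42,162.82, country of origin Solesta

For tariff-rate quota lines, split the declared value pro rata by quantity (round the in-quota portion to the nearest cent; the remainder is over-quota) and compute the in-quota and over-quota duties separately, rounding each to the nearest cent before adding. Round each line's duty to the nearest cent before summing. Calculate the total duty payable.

¥176,219.59

Line 1 (85.97, Junius, 1,764 units, ¥368,711.28):
Base rate for 85.97 is 22.5%.
Additional duty on 85.97 from Junius: +22.4%. Applied ad valorem rate: 22.5% + 22.4% = 44.9%.
Duty = ¥368,711.28 × 44.9% = ¥165,551.36.
Line 2 (64.10, Serovia, 3,345 units, ¥4,515.75):
Base rate for 64.10 is ¥2.37/unit.
Duty = 3,345 × ¥2.37 = ¥7,927.65.
Line 3 (53.26, Solesta, 3,199 kg, ¥42,162.82):
Code 53.26 is under a tariff-rate quota (threshold 3,929 kg). Quantity 3,199 kg is within the quota, so the in-quota rate 6.5% applies to the full value.
Duty = ¥42,162.82 × 6.5% = ¥2,740.58.
Total = ¥165,551.36 + ¥7,927.65 + ¥2,740.58 = ¥176,219.59.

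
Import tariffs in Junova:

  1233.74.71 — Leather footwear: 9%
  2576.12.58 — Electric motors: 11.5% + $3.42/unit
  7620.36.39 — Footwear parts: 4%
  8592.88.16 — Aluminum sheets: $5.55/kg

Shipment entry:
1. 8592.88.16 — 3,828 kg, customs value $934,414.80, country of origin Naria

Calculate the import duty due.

Line 1 (8592.88.16, Naria, 3,828 kg, $934,414.80):
Base rate for 8592.88.16 is $5.55/kg.
Duty = 3,828 × $5.55 = $21,245.40.

$21,245.40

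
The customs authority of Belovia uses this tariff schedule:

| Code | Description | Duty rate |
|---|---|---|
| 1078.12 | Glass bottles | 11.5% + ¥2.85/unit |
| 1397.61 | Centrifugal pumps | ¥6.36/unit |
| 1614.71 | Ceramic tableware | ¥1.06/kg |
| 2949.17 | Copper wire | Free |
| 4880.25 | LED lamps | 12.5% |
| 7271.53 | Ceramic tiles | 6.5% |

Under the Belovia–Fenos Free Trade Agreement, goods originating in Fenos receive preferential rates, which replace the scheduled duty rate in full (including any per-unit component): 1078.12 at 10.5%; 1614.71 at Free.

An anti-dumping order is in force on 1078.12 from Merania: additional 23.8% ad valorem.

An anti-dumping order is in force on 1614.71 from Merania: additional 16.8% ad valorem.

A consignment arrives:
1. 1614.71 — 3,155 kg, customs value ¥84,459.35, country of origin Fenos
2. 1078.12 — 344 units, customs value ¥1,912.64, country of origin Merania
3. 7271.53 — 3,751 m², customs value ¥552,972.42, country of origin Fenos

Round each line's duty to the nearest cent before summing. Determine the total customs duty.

¥37,598.77

Line 1 (1614.71, Fenos, 3,155 kg, ¥84,459.35):
Base rate for 1614.71 is ¥1.06/kg.
Origin Fenos qualifies under the Belovia–Fenos agreement and 1614.71 is covered: preferential rate Free applies instead.
The additional-duty order on 1614.71 targets Merania, not Fenos; it does not apply.
Duty = ¥84,459.35 × 0% = ¥0.00.
Line 2 (1078.12, Merania, 344 units, ¥1,912.64):
Base rate for 1078.12 is 11.5% + ¥2.85/unit.
1078.12 has an FTA preferential rate, but origin Merania is not Fenos; base rate stands.
Additional duty on 1078.12 from Merania: +23.8%. Applied ad valorem rate: 11.5% + 23.8% = 35.3%.
Duty = ¥1,912.64 × 35.3% + 344 × ¥2.85 = ¥1,655.56.
Line 3 (7271.53, Fenos, 3,751 m², ¥552,972.42):
Base rate for 7271.53 is 6.5%.
Origin Fenos is the FTA partner but 7271.53 is not on the preference list; base rate stands.
Duty = ¥552,972.42 × 6.5% = ¥35,943.21.
Total = ¥0.00 + ¥1,655.56 + ¥35,943.21 = ¥37,598.77.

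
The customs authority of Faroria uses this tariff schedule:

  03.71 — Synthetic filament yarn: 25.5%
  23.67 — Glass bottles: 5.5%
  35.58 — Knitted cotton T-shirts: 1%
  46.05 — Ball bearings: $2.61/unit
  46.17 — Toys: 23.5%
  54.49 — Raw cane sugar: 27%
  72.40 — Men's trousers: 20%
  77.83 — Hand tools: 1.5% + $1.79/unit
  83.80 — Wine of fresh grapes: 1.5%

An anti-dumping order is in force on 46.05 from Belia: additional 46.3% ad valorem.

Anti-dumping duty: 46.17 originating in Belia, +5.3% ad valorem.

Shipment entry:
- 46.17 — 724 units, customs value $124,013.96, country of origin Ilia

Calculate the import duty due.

$29,143.28

Line 1 (46.17, Ilia, 724 units, $124,013.96):
Base rate for 46.17 is 23.5%.
The additional-duty order on 46.17 targets Belia, not Ilia; it does not apply.
Duty = $124,013.96 × 23.5% = $29,143.28.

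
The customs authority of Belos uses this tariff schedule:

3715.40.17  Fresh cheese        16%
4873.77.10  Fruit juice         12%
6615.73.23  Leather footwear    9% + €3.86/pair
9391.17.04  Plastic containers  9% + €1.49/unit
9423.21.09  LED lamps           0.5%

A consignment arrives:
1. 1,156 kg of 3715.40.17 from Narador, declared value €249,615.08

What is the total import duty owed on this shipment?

€39,938.41

Line 1 (3715.40.17, Narador, 1,156 kg, €249,615.08):
Base rate for 3715.40.17 is 16%.
Duty = €249,615.08 × 16% = €39,938.41.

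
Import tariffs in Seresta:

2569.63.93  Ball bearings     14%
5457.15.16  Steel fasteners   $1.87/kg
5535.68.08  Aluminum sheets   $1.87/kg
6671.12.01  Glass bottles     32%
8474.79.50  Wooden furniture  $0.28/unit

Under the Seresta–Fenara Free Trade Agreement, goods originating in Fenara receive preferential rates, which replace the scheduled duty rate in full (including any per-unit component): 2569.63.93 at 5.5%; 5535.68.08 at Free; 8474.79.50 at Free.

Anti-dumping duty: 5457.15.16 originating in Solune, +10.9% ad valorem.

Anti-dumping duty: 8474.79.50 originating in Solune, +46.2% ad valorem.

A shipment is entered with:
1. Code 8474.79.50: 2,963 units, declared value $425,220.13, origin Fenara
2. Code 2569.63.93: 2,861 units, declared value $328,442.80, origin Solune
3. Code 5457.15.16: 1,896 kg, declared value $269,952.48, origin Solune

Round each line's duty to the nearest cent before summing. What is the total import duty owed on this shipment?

$78,952.33

Line 1 (8474.79.50, Fenara, 2,963 units, $425,220.13):
Base rate for 8474.79.50 is $0.28/unit.
Origin Fenara qualifies under the Seresta–Fenara agreement and 8474.79.50 is covered: preferential rate Free applies instead.
The additional-duty order on 8474.79.50 targets Solune, not Fenara; it does not apply.
Duty = $425,220.13 × 0% = $0.00.
Line 2 (2569.63.93, Solune, 2,861 units, $328,442.80):
Base rate for 2569.63.93 is 14%.
2569.63.93 has an FTA preferential rate, but origin Solune is not Fenara; base rate stands.
Duty = $328,442.80 × 14% = $45,981.99.
Line 3 (5457.15.16, Solune, 1,896 kg, $269,952.48):
Base rate for 5457.15.16 is $1.87/kg.
Additional duty on 5457.15.16 from Solune: +10.9% ad valorem. Applied ad valorem rate = 10.9%.
Duty = $269,952.48 × 10.9% + 1,896 × $1.87 = $32,970.34.
Total = $0.00 + $45,981.99 + $32,970.34 = $78,952.33.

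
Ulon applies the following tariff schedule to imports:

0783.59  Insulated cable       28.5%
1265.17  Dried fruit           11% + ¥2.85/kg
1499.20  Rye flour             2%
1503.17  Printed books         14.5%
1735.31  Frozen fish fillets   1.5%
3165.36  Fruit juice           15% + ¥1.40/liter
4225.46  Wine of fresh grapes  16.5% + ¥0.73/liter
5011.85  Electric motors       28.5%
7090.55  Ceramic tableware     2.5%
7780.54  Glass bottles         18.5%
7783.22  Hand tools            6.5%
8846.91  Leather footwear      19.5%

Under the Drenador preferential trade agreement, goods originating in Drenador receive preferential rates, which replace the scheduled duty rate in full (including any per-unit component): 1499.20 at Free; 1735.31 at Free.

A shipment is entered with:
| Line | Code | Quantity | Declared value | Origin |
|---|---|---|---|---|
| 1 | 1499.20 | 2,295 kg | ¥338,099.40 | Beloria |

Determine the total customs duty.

Line 1 (1499.20, Beloria, 2,295 kg, ¥338,099.40):
Base rate for 1499.20 is 2%.
1499.20 has an FTA preferential rate, but origin Beloria is not Drenador; base rate stands.
Duty = ¥338,099.40 × 2% = ¥6,761.99.

¥6,761.99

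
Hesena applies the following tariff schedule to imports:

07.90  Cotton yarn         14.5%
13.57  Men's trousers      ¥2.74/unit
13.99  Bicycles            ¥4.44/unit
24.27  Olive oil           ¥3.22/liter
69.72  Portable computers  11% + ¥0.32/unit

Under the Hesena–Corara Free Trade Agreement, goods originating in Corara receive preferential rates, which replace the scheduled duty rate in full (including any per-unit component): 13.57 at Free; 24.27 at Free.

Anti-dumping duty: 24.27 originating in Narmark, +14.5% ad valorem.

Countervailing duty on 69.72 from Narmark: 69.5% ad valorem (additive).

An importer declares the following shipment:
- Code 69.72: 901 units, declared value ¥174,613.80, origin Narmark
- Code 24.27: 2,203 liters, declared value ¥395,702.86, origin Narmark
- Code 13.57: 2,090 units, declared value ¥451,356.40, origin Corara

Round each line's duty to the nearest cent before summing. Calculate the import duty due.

Line 1 (69.72, Narmark, 901 units, ¥174,613.80):
Base rate for 69.72 is 11% + ¥0.32/unit.
Additional duty on 69.72 from Narmark: +69.5%. Applied ad valorem rate: 11% + 69.5% = 80.5%.
Duty = ¥174,613.80 × 80.5% + 901 × ¥0.32 = ¥140,852.43.
Line 2 (24.27, Narmark, 2,203 liters, ¥395,702.86):
Base rate for 24.27 is ¥3.22/liter.
24.27 has an FTA preferential rate, but origin Narmark is not Corara; base rate stands.
Additional duty on 24.27 from Narmark: +14.5% ad valorem. Applied ad valorem rate = 14.5%.
Duty = ¥395,702.86 × 14.5% + 2,203 × ¥3.22 = ¥64,470.57.
Line 3 (13.57, Corara, 2,090 units, ¥451,356.40):
Base rate for 13.57 is ¥2.74/unit.
Origin Corara qualifies under the Hesena–Corara agreement and 13.57 is covered: preferential rate Free applies instead.
Duty = ¥451,356.40 × 0% = ¥0.00.
Total = ¥140,852.43 + ¥64,470.57 + ¥0.00 = ¥205,323.00.

¥205,323.00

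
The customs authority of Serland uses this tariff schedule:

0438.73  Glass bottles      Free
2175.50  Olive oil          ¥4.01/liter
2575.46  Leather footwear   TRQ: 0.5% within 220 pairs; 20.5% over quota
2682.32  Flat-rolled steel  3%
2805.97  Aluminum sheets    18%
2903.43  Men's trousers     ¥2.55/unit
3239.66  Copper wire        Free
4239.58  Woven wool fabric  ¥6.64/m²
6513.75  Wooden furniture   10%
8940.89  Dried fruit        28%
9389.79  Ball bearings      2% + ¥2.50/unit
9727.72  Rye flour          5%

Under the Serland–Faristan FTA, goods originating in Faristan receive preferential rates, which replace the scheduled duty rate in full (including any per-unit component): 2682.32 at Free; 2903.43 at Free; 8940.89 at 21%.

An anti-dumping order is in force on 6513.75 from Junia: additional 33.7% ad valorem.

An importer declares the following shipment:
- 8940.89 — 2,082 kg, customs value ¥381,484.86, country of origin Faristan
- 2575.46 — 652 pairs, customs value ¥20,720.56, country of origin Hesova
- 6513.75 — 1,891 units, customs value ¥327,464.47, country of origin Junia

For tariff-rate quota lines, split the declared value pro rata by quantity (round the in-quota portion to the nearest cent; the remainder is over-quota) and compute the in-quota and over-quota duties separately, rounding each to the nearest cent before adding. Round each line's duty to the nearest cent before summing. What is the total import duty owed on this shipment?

Line 1 (8940.89, Faristan, 2,082 kg, ¥381,484.86):
Base rate for 8940.89 is 28%.
Origin Faristan qualifies under the Serland–Faristan agreement and 8940.89 is covered: preferential rate 21% applies instead.
Duty = ¥381,484.86 × 21% = ¥80,111.82.
Line 2 (2575.46, Hesova, 652 pairs, ¥20,720.56):
Code 2575.46 is under a tariff-rate quota (threshold 220 pairs). In-quota: 220 pairs at 0.5%; over-quota: 432 pairs at 20.5%.
Pro-rata value split: in-quota = ¥20,720.56 × 220/652 = ¥6,991.60; over-quota = ¥20,720.56 − ¥6,991.60 = ¥13,728.96.
In-quota duty = ¥6,991.60 × 0.5% = ¥34.96. Over-quota duty = ¥13,728.96 × 20.5% = ¥2,814.44.
Line duty = ¥34.96 + ¥2,814.44 = ¥2,849.40.
Line 3 (6513.75, Junia, 1,891 units, ¥327,464.47):
Base rate for 6513.75 is 10%.
Additional duty on 6513.75 from Junia: +33.7%. Applied ad valorem rate: 10% + 33.7% = 43.7%.
Duty = ¥327,464.47 × 43.7% = ¥143,101.97.
Total = ¥80,111.82 + ¥2,849.40 + ¥143,101.97 = ¥226,063.19.

¥226,063.19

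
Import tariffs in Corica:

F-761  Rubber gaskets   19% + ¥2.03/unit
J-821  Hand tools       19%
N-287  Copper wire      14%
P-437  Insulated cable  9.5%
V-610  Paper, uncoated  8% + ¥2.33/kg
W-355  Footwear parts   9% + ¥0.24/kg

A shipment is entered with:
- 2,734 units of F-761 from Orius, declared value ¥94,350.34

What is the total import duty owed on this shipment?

Line 1 (F-761, Orius, 2,734 units, ¥94,350.34):
Base rate for F-761 is 19% + ¥2.03/unit.
Duty = ¥94,350.34 × 19% + 2,734 × ¥2.03 = ¥23,476.58.

¥23,476.58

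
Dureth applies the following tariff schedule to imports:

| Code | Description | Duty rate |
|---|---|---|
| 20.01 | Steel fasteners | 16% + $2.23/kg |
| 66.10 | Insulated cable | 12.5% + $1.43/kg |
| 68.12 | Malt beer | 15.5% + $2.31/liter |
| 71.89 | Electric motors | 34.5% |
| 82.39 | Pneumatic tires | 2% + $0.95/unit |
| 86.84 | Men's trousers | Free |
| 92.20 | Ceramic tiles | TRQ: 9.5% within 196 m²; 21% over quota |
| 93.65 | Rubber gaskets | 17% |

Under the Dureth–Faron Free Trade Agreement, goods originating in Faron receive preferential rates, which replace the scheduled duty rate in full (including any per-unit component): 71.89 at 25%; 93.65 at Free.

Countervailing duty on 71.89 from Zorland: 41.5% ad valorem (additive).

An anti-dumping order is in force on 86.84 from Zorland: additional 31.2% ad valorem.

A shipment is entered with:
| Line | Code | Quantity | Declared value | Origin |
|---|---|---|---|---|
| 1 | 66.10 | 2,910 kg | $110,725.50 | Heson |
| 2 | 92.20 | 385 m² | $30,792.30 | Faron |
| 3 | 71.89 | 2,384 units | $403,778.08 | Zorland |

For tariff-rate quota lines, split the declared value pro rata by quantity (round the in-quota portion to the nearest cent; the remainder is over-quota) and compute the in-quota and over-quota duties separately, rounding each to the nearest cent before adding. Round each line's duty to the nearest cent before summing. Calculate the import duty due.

$329,536.97

Line 1 (66.10, Heson, 2,910 kg, $110,725.50):
Base rate for 66.10 is 12.5% + $1.43/kg.
Duty = $110,725.50 × 12.5% + 2,910 × $1.43 = $18,001.99.
Line 2 (92.20, Faron, 385 m², $30,792.30):
Code 92.20 is under a tariff-rate quota (threshold 196 m²). In-quota: 196 m² at 9.5%; over-quota: 189 m² at 21%.
Pro-rata value split: in-quota = $30,792.30 × 196/385 = $15,676.08; over-quota = $30,792.30 − $15,676.08 = $15,116.22.
In-quota duty = $15,676.08 × 9.5% = $1,489.23. Over-quota duty = $15,116.22 × 21% = $3,174.41.
Line duty = $1,489.23 + $3,174.41 = $4,663.64.
Line 3 (71.89, Zorland, 2,384 units, $403,778.08):
Base rate for 71.89 is 34.5%.
71.89 has an FTA preferential rate, but origin Zorland is not Faron; base rate stands.
Additional duty on 71.89 from Zorland: +41.5%. Applied ad valorem rate: 34.5% + 41.5% = 76%.
Duty = $403,778.08 × 76% = $306,871.34.
Total = $18,001.99 + $4,663.64 + $306,871.34 = $329,536.97.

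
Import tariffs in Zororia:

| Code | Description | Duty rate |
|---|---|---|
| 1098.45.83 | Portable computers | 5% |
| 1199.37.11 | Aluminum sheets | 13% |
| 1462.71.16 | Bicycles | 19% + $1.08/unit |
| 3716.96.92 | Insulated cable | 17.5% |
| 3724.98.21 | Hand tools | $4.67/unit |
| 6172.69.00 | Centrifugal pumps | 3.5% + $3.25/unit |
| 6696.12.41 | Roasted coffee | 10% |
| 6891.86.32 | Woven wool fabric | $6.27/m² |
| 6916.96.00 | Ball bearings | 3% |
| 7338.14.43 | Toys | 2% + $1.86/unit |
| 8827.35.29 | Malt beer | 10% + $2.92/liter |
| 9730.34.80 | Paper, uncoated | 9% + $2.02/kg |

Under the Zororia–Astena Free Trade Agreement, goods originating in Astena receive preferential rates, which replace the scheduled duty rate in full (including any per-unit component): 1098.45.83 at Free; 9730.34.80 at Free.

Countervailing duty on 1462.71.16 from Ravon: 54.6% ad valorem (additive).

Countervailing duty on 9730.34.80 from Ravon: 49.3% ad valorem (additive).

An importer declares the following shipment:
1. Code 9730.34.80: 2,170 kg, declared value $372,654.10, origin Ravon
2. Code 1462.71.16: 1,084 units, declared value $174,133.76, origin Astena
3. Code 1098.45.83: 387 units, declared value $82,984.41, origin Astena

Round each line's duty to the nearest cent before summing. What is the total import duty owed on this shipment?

$255,896.87

Line 1 (9730.34.80, Ravon, 2,170 kg, $372,654.10):
Base rate for 9730.34.80 is 9% + $2.02/kg.
9730.34.80 has an FTA preferential rate, but origin Ravon is not Astena; base rate stands.
Additional duty on 9730.34.80 from Ravon: +49.3%. Applied ad valorem rate: 9% + 49.3% = 58.3%.
Duty = $372,654.10 × 58.3% + 2,170 × $2.02 = $221,640.74.
Line 2 (1462.71.16, Astena, 1,084 units, $174,133.76):
Base rate for 1462.71.16 is 19% + $1.08/unit.
Origin Astena is the FTA partner but 1462.71.16 is not on the preference list; base rate stands.
The additional-duty order on 1462.71.16 targets Ravon, not Astena; it does not apply.
Duty = $174,133.76 × 19% + 1,084 × $1.08 = $34,256.13.
Line 3 (1098.45.83, Astena, 387 units, $82,984.41):
Base rate for 1098.45.83 is 5%.
Origin Astena qualifies under the Zororia–Astena agreement and 1098.45.83 is covered: preferential rate Free applies instead.
Duty = $82,984.41 × 0% = $0.00.
Total = $221,640.74 + $34,256.13 + $0.00 = $255,896.87.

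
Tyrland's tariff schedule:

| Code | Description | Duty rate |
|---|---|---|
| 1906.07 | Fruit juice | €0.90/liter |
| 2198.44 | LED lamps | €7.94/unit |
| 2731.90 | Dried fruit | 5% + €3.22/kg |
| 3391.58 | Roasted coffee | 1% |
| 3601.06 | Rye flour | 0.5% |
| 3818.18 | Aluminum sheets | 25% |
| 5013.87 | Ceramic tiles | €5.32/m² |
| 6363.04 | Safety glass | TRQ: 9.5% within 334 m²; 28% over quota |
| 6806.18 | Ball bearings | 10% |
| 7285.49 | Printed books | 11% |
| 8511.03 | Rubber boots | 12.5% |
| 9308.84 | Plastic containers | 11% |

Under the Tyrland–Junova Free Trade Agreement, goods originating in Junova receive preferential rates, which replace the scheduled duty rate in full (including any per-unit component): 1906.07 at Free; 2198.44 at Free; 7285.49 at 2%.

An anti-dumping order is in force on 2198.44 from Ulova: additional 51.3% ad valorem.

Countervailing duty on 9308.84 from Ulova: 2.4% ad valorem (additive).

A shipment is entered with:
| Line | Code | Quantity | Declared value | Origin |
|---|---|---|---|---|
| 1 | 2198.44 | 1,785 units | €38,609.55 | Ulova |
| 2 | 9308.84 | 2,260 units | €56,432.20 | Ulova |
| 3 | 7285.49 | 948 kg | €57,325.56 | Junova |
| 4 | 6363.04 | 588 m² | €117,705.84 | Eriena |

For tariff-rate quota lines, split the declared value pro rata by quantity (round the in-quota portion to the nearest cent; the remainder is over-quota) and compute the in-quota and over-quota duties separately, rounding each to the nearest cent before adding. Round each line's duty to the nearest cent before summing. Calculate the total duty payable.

€63,276.53

Line 1 (2198.44, Ulova, 1,785 units, €38,609.55):
Base rate for 2198.44 is €7.94/unit.
2198.44 has an FTA preferential rate, but origin Ulova is not Junova; base rate stands.
Additional duty on 2198.44 from Ulova: +51.3% ad valorem. Applied ad valorem rate = 51.3%.
Duty = €38,609.55 × 51.3% + 1,785 × €7.94 = €33,979.60.
Line 2 (9308.84, Ulova, 2,260 units, €56,432.20):
Base rate for 9308.84 is 11%.
Additional duty on 9308.84 from Ulova: +2.4%. Applied ad valorem rate: 11% + 2.4% = 13.4%.
Duty = €56,432.20 × 13.4% = €7,561.91.
Line 3 (7285.49, Junova, 948 kg, €57,325.56):
Base rate for 7285.49 is 11%.
Origin Junova qualifies under the Tyrland–Junova agreement and 7285.49 is covered: preferential rate 2% applies instead.
Duty = €57,325.56 × 2% = €1,146.51.
Line 4 (6363.04, Eriena, 588 m², €117,705.84):
Code 6363.04 is under a tariff-rate quota (threshold 334 m²). In-quota: 334 m² at 9.5%; over-quota: 254 m² at 28%.
Pro-rata value split: in-quota = €117,705.84 × 334/588 = €66,860.12; over-quota = €117,705.84 − €66,860.12 = €50,845.72.
In-quota duty = €66,860.12 × 9.5% = €6,351.71. Over-quota duty = €50,845.72 × 28% = €14,236.80.
Line duty = €6,351.71 + €14,236.80 = €20,588.51.
Total = €33,979.60 + €7,561.91 + €1,146.51 + €20,588.51 = €63,276.53.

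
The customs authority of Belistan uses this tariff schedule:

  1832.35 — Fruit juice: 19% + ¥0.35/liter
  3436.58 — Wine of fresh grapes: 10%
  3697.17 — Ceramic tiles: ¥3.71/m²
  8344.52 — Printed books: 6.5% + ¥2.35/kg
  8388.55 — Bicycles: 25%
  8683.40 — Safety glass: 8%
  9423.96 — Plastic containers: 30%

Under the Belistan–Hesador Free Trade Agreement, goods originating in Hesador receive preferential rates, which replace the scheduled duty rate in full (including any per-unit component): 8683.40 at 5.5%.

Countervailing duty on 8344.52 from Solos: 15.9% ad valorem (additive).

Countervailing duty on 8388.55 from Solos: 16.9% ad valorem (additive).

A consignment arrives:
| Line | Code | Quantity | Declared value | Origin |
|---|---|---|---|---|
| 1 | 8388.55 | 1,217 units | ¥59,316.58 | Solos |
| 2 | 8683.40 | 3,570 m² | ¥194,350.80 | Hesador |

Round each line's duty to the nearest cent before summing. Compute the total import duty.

Line 1 (8388.55, Solos, 1,217 units, ¥59,316.58):
Base rate for 8388.55 is 25%.
Additional duty on 8388.55 from Solos: +16.9%. Applied ad valorem rate: 25% + 16.9% = 41.9%.
Duty = ¥59,316.58 × 41.9% = ¥24,853.65.
Line 2 (8683.40, Hesador, 3,570 m², ¥194,350.80):
Base rate for 8683.40 is 8%.
Origin Hesador qualifies under the Belistan–Hesador agreement and 8683.40 is covered: preferential rate 5.5% applies instead.
Duty = ¥194,350.80 × 5.5% = ¥10,689.29.
Total = ¥24,853.65 + ¥10,689.29 = ¥35,542.94.

¥35,542.94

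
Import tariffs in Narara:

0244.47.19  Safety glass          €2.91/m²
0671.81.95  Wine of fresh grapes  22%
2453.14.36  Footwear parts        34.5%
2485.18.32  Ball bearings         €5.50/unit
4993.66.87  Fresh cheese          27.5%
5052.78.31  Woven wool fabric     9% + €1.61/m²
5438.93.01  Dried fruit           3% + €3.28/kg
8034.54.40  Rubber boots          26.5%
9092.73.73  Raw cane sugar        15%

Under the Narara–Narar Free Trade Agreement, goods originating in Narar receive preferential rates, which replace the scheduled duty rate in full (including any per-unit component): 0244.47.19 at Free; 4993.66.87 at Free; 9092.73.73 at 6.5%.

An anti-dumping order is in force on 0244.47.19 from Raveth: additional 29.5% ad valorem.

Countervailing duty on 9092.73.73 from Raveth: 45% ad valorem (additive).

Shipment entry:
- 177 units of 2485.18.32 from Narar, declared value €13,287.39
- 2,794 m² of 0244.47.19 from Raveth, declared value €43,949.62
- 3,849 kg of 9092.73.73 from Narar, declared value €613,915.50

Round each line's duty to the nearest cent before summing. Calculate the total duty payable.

€61,973.69

Line 1 (2485.18.32, Narar, 177 units, €13,287.39):
Base rate for 2485.18.32 is €5.50/unit.
Origin Narar is the FTA partner but 2485.18.32 is not on the preference list; base rate stands.
Duty = 177 × €5.50 = €973.50.
Line 2 (0244.47.19, Raveth, 2,794 m², €43,949.62):
Base rate for 0244.47.19 is €2.91/m².
0244.47.19 has an FTA preferential rate, but origin Raveth is not Narar; base rate stands.
Additional duty on 0244.47.19 from Raveth: +29.5% ad valorem. Applied ad valorem rate = 29.5%.
Duty = €43,949.62 × 29.5% + 2,794 × €2.91 = €21,095.68.
Line 3 (9092.73.73, Narar, 3,849 kg, €613,915.50):
Base rate for 9092.73.73 is 15%.
Origin Narar qualifies under the Narara–Narar agreement and 9092.73.73 is covered: preferential rate 6.5% applies instead.
The additional-duty order on 9092.73.73 targets Raveth, not Narar; it does not apply.
Duty = €613,915.50 × 6.5% = €39,904.51.
Total = €973.50 + €21,095.68 + €39,904.51 = €61,973.69.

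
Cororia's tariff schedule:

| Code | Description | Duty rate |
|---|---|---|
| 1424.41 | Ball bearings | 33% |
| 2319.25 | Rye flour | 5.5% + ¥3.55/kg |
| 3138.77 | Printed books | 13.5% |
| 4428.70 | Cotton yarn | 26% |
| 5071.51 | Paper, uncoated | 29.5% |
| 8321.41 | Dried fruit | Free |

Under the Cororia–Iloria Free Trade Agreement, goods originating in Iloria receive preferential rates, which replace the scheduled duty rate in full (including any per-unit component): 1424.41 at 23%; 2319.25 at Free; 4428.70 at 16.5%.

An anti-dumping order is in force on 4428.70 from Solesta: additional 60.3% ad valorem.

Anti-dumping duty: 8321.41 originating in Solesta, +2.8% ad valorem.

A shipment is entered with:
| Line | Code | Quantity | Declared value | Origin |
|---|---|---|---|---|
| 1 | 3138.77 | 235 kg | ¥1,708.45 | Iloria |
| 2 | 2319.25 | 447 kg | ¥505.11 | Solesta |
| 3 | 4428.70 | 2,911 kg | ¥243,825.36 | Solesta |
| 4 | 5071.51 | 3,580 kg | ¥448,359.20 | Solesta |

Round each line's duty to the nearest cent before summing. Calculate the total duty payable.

Line 1 (3138.77, Iloria, 235 kg, ¥1,708.45):
Base rate for 3138.77 is 13.5%.
Origin Iloria is the FTA partner but 3138.77 is not on the preference list; base rate stands.
Duty = ¥1,708.45 × 13.5% = ¥230.64.
Line 2 (2319.25, Solesta, 447 kg, ¥505.11):
Base rate for 2319.25 is 5.5% + ¥3.55/kg.
2319.25 has an FTA preferential rate, but origin Solesta is not Iloria; base rate stands.
Duty = ¥505.11 × 5.5% + 447 × ¥3.55 = ¥1,614.63.
Line 3 (4428.70, Solesta, 2,911 kg, ¥243,825.36):
Base rate for 4428.70 is 26%.
4428.70 has an FTA preferential rate, but origin Solesta is not Iloria; base rate stands.
Additional duty on 4428.70 from Solesta: +60.3%. Applied ad valorem rate: 26% + 60.3% = 86.3%.
Duty = ¥243,825.36 × 86.3% = ¥210,421.29.
Line 4 (5071.51, Solesta, 3,580 kg, ¥448,359.20):
Base rate for 5071.51 is 29.5%.
Duty = ¥448,359.20 × 29.5% = ¥132,265.96.
Total = ¥230.64 + ¥1,614.63 + ¥210,421.29 + ¥132,265.96 = ¥344,532.52.

¥344,532.52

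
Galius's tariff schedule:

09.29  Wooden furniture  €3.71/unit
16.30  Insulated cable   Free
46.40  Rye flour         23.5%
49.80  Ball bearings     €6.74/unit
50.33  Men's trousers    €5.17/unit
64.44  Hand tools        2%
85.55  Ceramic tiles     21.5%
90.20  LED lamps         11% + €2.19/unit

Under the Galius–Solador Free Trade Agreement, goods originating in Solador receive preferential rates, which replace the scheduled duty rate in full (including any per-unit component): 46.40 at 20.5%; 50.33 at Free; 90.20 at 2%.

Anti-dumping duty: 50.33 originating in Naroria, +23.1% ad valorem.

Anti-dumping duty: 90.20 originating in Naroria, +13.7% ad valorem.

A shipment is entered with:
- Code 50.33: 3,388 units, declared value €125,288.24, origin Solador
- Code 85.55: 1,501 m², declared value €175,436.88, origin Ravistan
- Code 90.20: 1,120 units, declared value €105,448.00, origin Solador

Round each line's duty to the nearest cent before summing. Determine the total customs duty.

€39,827.89

Line 1 (50.33, Solador, 3,388 units, €125,288.24):
Base rate for 50.33 is €5.17/unit.
Origin Solador qualifies under the Galius–Solador agreement and 50.33 is covered: preferential rate Free applies instead.
The additional-duty order on 50.33 targets Naroria, not Solador; it does not apply.
Duty = €125,288.24 × 0% = €0.00.
Line 2 (85.55, Ravistan, 1,501 m², €175,436.88):
Base rate for 85.55 is 21.5%.
Duty = €175,436.88 × 21.5% = €37,718.93.
Line 3 (90.20, Solador, 1,120 units, €105,448.00):
Base rate for 90.20 is 11% + €2.19/unit.
Origin Solador qualifies under the Galius–Solador agreement and 90.20 is covered: preferential rate 2% applies instead.
The additional-duty order on 90.20 targets Naroria, not Solador; it does not apply.
Duty = €105,448.00 × 2% = €2,108.96.
Total = €0.00 + €37,718.93 + €2,108.96 = €39,827.89.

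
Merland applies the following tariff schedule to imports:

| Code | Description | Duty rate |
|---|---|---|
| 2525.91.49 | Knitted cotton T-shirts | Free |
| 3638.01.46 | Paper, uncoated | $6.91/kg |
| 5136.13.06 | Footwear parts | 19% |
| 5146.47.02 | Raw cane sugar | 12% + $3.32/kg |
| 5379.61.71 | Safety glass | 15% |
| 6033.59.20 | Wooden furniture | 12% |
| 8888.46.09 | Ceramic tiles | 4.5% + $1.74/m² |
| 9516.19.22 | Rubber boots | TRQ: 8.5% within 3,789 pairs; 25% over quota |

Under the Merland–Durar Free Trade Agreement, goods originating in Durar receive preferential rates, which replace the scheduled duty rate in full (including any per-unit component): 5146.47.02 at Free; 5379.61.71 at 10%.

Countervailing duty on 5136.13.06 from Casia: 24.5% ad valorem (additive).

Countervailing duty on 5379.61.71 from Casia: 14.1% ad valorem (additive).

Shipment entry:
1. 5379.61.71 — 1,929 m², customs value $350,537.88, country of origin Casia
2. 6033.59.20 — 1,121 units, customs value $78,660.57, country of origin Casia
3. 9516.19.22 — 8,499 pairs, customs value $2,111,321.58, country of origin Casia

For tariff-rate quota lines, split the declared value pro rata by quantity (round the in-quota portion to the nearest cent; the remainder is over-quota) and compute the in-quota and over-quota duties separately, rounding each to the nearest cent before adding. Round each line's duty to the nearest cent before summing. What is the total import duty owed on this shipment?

Line 1 (5379.61.71, Casia, 1,929 m², $350,537.88):
Base rate for 5379.61.71 is 15%.
5379.61.71 has an FTA preferential rate, but origin Casia is not Durar; base rate stands.
Additional duty on 5379.61.71 from Casia: +14.1%. Applied ad valorem rate: 15% + 14.1% = 29.1%.
Duty = $350,537.88 × 29.1% = $102,006.52.
Line 2 (6033.59.20, Casia, 1,121 units, $78,660.57):
Base rate for 6033.59.20 is 12%.
Duty = $78,660.57 × 12% = $9,439.27.
Line 3 (9516.19.22, Casia, 8,499 pairs, $2,111,321.58):
Code 9516.19.22 is under a tariff-rate quota (threshold 3,789 pairs). In-quota: 3,789 pairs at 8.5%; over-quota: 4,710 pairs at 25%.
Pro-rata value split: in-quota = $2,111,321.58 × 3,789/8,499 = $941,263.38; over-quota = $2,111,321.58 − $941,263.38 = $1,170,058.20.
In-quota duty = $941,263.38 × 8.5% = $80,007.39. Over-quota duty = $1,170,058.20 × 25% = $292,514.55.
Line duty = $80,007.39 + $292,514.55 = $372,521.94.
Total = $102,006.52 + $9,439.27 + $372,521.94 = $483,967.73.

$483,967.73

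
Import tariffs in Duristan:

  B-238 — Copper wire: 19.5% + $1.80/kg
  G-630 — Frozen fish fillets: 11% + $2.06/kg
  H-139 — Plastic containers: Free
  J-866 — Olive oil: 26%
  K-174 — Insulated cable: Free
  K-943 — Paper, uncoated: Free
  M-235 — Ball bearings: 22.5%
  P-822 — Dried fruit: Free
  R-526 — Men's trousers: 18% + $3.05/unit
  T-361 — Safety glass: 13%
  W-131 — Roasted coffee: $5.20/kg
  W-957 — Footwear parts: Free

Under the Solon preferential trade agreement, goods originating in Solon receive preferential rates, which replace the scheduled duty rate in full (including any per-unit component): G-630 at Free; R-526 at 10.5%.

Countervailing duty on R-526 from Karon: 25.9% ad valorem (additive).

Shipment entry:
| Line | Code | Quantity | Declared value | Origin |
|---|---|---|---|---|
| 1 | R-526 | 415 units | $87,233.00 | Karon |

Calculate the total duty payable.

Line 1 (R-526, Karon, 415 units, $87,233.00):
Base rate for R-526 is 18% + $3.05/unit.
R-526 has an FTA preferential rate, but origin Karon is not Solon; base rate stands.
Additional duty on R-526 from Karon: +25.9%. Applied ad valorem rate: 18% + 25.9% = 43.9%.
Duty = $87,233.00 × 43.9% + 415 × $3.05 = $39,561.04.

$39,561.04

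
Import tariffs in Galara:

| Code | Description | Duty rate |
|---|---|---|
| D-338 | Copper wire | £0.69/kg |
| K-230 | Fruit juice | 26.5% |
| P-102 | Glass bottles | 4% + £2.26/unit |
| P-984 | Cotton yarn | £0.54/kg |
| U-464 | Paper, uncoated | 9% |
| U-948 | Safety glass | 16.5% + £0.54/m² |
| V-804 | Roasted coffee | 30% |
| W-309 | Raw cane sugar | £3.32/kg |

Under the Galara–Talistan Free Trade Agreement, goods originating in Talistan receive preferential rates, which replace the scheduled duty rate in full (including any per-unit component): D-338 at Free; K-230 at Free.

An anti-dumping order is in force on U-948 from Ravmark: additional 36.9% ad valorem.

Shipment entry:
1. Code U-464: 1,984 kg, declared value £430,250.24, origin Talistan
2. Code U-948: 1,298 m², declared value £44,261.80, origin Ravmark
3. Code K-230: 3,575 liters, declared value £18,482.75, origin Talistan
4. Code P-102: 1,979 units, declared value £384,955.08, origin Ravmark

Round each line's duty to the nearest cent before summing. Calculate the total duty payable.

£82,929.98

Line 1 (U-464, Talistan, 1,984 kg, £430,250.24):
Base rate for U-464 is 9%.
Origin Talistan is the FTA partner but U-464 is not on the preference list; base rate stands.
Duty = £430,250.24 × 9% = £38,722.52.
Line 2 (U-948, Ravmark, 1,298 m², £44,261.80):
Base rate for U-948 is 16.5% + £0.54/m².
Additional duty on U-948 from Ravmark: +36.9%. Applied ad valorem rate: 16.5% + 36.9% = 53.4%.
Duty = £44,261.80 × 53.4% + 1,298 × £0.54 = £24,336.72.
Line 3 (K-230, Talistan, 3,575 liters, £18,482.75):
Base rate for K-230 is 26.5%.
Origin Talistan qualifies under the Galara–Talistan agreement and K-230 is covered: preferential rate Free applies instead.
Duty = £18,482.75 × 0% = £0.00.
Line 4 (P-102, Ravmark, 1,979 units, £384,955.08):
Base rate for P-102 is 4% + £2.26/unit.
Duty = £384,955.08 × 4% + 1,979 × £2.26 = £19,870.74.
Total = £38,722.52 + £24,336.72 + £0.00 + £19,870.74 = £82,929.98.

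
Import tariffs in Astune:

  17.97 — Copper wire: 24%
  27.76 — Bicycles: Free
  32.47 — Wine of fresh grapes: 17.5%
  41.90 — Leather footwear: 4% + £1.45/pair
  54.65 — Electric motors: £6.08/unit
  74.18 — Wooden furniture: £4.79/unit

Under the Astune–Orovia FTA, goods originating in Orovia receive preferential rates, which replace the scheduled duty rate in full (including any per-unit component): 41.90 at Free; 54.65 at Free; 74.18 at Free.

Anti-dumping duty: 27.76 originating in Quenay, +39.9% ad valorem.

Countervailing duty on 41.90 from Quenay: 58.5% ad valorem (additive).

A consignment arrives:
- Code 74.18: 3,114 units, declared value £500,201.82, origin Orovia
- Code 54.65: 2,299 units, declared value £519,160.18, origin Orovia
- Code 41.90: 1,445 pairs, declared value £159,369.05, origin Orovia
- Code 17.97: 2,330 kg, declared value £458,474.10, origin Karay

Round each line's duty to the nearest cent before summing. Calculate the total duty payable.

Line 1 (74.18, Orovia, 3,114 units, £500,201.82):
Base rate for 74.18 is £4.79/unit.
Origin Orovia qualifies under the Astune–Orovia agreement and 74.18 is covered: preferential rate Free applies instead.
Duty = £500,201.82 × 0% = £0.00.
Line 2 (54.65, Orovia, 2,299 units, £519,160.18):
Base rate for 54.65 is £6.08/unit.
Origin Orovia qualifies under the Astune–Orovia agreement and 54.65 is covered: preferential rate Free applies instead.
Duty = £519,160.18 × 0% = £0.00.
Line 3 (41.90, Orovia, 1,445 pairs, £159,369.05):
Base rate for 41.90 is 4% + £1.45/pair.
Origin Orovia qualifies under the Astune–Orovia agreement and 41.90 is covered: preferential rate Free applies instead.
The additional-duty order on 41.90 targets Quenay, not Orovia; it does not apply.
Duty = £159,369.05 × 0% = £0.00.
Line 4 (17.97, Karay, 2,330 kg, £458,474.10):
Base rate for 17.97 is 24%.
Duty = £458,474.10 × 24% = £110,033.78.
Total = £0.00 + £0.00 + £0.00 + £110,033.78 = £110,033.78.

£110,033.78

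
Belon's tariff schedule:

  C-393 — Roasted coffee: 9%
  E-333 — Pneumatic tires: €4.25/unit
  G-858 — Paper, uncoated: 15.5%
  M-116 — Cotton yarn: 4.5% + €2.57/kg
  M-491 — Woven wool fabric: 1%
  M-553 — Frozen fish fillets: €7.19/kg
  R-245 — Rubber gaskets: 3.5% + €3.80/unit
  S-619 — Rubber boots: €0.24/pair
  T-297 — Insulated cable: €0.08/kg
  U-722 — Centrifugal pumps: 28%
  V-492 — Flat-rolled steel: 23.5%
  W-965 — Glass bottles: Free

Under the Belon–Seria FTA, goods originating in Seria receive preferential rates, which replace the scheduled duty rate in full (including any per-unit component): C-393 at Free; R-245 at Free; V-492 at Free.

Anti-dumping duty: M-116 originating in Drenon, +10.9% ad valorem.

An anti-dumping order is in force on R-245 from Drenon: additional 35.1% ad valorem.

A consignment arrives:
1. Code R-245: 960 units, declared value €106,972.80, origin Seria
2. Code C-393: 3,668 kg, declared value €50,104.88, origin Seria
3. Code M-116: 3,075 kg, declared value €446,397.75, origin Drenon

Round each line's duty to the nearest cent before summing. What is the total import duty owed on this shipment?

Line 1 (R-245, Seria, 960 units, €106,972.80):
Base rate for R-245 is 3.5% + €3.80/unit.
Origin Seria qualifies under the Belon–Seria agreement and R-245 is covered: preferential rate Free applies instead.
The additional-duty order on R-245 targets Drenon, not Seria; it does not apply.
Duty = €106,972.80 × 0% = €0.00.
Line 2 (C-393, Seria, 3,668 kg, €50,104.88):
Base rate for C-393 is 9%.
Origin Seria qualifies under the Belon–Seria agreement and C-393 is covered: preferential rate Free applies instead.
Duty = €50,104.88 × 0% = €0.00.
Line 3 (M-116, Drenon, 3,075 kg, €446,397.75):
Base rate for M-116 is 4.5% + €2.57/kg.
Additional duty on M-116 from Drenon: +10.9%. Applied ad valorem rate: 4.5% + 10.9% = 15.4%.
Duty = €446,397.75 × 15.4% + 3,075 × €2.57 = €76,648.00.
Total = €0.00 + €0.00 + €76,648.00 = €76,648.00.

€76,648.00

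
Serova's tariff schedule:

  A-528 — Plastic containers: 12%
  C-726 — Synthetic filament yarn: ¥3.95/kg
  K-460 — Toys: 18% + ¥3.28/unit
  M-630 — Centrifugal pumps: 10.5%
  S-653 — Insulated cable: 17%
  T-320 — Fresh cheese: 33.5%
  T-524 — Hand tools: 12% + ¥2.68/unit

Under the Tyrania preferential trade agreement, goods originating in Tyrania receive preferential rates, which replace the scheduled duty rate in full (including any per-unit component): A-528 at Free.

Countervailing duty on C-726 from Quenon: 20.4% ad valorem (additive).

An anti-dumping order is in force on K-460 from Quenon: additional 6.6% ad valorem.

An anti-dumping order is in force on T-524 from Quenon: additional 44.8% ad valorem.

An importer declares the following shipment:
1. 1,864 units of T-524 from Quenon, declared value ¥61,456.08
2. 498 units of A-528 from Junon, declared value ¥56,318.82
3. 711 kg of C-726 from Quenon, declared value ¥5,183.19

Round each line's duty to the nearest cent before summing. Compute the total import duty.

Line 1 (T-524, Quenon, 1,864 units, ¥61,456.08):
Base rate for T-524 is 12% + ¥2.68/unit.
Additional duty on T-524 from Quenon: +44.8%. Applied ad valorem rate: 12% + 44.8% = 56.8%.
Duty = ¥61,456.08 × 56.8% + 1,864 × ¥2.68 = ¥39,902.57.
Line 2 (A-528, Junon, 498 units, ¥56,318.82):
Base rate for A-528 is 12%.
A-528 has an FTA preferential rate, but origin Junon is not Tyrania; base rate stands.
Duty = ¥56,318.82 × 12% = ¥6,758.26.
Line 3 (C-726, Quenon, 711 kg, ¥5,183.19):
Base rate for C-726 is ¥3.95/kg.
Additional duty on C-726 from Quenon: +20.4% ad valorem. Applied ad valorem rate = 20.4%.
Duty = ¥5,183.19 × 20.4% + 711 × ¥3.95 = ¥3,865.82.
Total = ¥39,902.57 + ¥6,758.26 + ¥3,865.82 = ¥50,526.65.

¥50,526.65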